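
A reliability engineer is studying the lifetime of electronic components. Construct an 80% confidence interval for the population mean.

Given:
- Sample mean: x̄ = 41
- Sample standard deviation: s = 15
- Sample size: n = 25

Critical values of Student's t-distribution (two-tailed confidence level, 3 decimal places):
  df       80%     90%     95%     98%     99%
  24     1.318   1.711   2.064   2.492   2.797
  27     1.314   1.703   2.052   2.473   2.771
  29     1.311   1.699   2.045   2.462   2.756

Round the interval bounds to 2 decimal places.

The population standard deviation σ is unknown (only the sample standard deviation s is given), so use a t-interval with df = n - 1 = 25 - 1 = 24.

For 80% confidence with df = 24, t* = 1.318 (from t-table)

Standard error: SE = s/√n = 15/√25 = 3.000000

Margin of error: E = t* × SE = 1.318 × 3.000000 = 3.9540

T-interval: x̄ ± E = 41 ± 3.9540 = (37.0460, 44.9540)

Rounded to 2 decimal places:

(37.05, 44.95)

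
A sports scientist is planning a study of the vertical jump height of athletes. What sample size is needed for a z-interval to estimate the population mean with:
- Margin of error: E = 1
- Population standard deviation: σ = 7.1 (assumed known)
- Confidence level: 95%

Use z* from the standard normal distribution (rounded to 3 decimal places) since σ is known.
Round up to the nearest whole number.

Using z* since population σ is known (z-interval formula).

For 95% confidence, z* = 1.96 (from standard normal table)

Sample size formula for z-interval: n = (z*σ/E)²

n = (1.96 × 7.1 / 1)²
  = (13.916000)²
  = 193.6551

Round up to the nearest whole number: n = 194

194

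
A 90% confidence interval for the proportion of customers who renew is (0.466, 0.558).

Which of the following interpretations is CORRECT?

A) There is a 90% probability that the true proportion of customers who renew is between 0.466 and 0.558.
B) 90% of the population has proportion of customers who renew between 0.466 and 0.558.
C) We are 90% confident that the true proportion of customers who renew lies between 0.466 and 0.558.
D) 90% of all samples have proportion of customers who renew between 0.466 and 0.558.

A confidence interval represents our confidence in the procedure, not a probability statement about the parameter.

Key concept: If we repeated this sampling process many times and computed a 90% CI each time, about 90% of those intervals would contain the true population parameter.

For this specific interval (0.466, 0.558):
- Midpoint (point estimate): 0.512
- Margin of error: 0.046

The correct interpretation is the one stating confidence that the true parameter lies in the interval — option C.

C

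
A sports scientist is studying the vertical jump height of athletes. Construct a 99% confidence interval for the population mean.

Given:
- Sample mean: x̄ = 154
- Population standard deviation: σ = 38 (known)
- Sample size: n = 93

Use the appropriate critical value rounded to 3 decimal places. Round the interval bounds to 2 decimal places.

The population standard deviation σ is known, so use a z-interval (standard normal critical value).

For 99% confidence, z* = 2.576 (from standard normal table)

Standard error: SE = σ/√n = 38/√93 = 3.940416

Margin of error: E = z* × SE = 2.576 × 3.940416 = 10.1505

Z-interval: x̄ ± E = 154 ± 10.1505 = (143.8495, 164.1505)

Rounded to 2 decimal places:

(143.85, 164.15)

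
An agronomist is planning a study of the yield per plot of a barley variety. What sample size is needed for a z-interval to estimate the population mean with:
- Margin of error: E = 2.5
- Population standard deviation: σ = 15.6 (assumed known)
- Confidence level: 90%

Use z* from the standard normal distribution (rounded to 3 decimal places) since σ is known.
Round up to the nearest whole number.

Using z* since population σ is known (z-interval formula).

For 90% confidence, z* = 1.645 (from standard normal table)

Sample size formula for z-interval: n = (z*σ/E)²

n = (1.645 × 15.6 / 2.5)²
  = (10.264800)²
  = 105.3661

Round up to the nearest whole number: n = 106

106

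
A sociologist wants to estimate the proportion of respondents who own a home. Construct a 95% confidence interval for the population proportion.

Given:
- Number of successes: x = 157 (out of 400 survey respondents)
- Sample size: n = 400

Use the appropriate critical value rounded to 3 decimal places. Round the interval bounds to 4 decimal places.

Sample proportion: p̂ = 157/400 = 0.392500

Check conditions for normal approximation:
  np̂ = 157 ≥ 10 ✓
  n(1-p̂) = 243 ≥ 10 ✓

The sample is large enough, so use a z-interval (normal approximation) for the proportion.

For 95% confidence, z* = 1.96 (from standard normal table)

Standard error: SE = √(p̂(1-p̂)/n) = √(0.392500×0.607500/400) = 0.02441535

Margin of error: E = z* × SE = 1.96 × 0.02441535 = 0.047854

Z-interval: p̂ ± E = 0.392500 ± 0.047854 = (0.344646, 0.440354)

Rounded to 4 decimal places:

(0.3446, 0.4404)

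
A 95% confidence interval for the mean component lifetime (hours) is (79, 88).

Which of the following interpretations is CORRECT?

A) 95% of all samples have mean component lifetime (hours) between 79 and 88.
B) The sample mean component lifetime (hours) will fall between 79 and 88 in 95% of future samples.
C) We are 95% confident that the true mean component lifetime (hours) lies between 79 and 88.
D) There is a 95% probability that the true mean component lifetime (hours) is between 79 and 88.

A confidence interval represents our confidence in the procedure, not a probability statement about the parameter.

Key concept: If we repeated this sampling process many times and computed a 95% CI each time, about 95% of those intervals would contain the true population parameter.

For this specific interval (79, 88):
- Midpoint (point estimate): 83.5
- Margin of error: 4.5

The correct interpretation is the one stating confidence that the true parameter lies in the interval — option C.

C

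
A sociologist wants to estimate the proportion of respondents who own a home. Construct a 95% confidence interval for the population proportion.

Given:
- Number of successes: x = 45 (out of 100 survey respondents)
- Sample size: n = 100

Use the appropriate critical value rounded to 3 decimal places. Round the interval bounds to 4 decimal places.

Sample proportion: p̂ = 45/100 = 0.450000

Check conditions for normal approximation:
  np̂ = 45 ≥ 10 ✓
  n(1-p̂) = 55 ≥ 10 ✓

The sample is large enough, so use a z-interval (normal approximation) for the proportion.

For 95% confidence, z* = 1.96 (from standard normal table)

Standard error: SE = √(p̂(1-p̂)/n) = √(0.450000×0.550000/100) = 0.04974937

Margin of error: E = z* × SE = 1.96 × 0.04974937 = 0.097509

Z-interval: p̂ ± E = 0.450000 ± 0.097509 = (0.352491, 0.547509)

Rounded to 4 decimal places:

(0.3525, 0.5475)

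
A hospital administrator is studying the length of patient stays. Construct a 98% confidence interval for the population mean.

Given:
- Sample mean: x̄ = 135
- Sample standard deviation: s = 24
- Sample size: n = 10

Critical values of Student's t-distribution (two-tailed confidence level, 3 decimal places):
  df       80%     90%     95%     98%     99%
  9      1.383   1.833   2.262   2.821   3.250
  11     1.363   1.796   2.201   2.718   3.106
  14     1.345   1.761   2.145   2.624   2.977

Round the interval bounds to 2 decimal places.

The population standard deviation σ is unknown (only the sample standard deviation s is given), so use a t-interval with df = n - 1 = 10 - 1 = 9.

For 98% confidence with df = 9, t* = 2.821 (from t-table)

Standard error: SE = s/√n = 24/√10 = 7.589466

Margin of error: E = t* × SE = 2.821 × 7.589466 = 21.4099

T-interval: x̄ ± E = 135 ± 21.4099 = (113.5901, 156.4099)

Rounded to 2 decimal places:

(113.59, 156.41)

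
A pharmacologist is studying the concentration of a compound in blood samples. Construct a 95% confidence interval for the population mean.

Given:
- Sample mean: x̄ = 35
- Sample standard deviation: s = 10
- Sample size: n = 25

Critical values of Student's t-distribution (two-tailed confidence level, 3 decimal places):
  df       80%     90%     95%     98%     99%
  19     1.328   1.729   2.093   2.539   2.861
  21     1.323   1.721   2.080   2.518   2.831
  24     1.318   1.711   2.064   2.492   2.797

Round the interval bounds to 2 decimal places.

The population standard deviation σ is unknown (only the sample standard deviation s is given), so use a t-interval with df = n - 1 = 25 - 1 = 24.

For 95% confidence with df = 24, t* = 2.064 (from t-table)

Standard error: SE = s/√n = 10/√25 = 2.000000

Margin of error: E = t* × SE = 2.064 × 2.000000 = 4.1280

T-interval: x̄ ± E = 35 ± 4.1280 = (30.8720, 39.1280)

Rounded to 2 decimal places:

(30.87, 39.13)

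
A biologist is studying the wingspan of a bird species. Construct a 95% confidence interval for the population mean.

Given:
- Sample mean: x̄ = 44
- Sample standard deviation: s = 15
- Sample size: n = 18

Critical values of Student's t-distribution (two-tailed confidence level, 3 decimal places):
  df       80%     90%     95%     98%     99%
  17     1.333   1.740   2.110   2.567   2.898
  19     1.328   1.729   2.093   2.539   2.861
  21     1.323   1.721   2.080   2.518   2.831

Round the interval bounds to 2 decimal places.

The population standard deviation σ is unknown (only the sample standard deviation s is given), so use a t-interval with df = n - 1 = 18 - 1 = 17.

For 95% confidence with df = 17, t* = 2.110 (from t-table)

Standard error: SE = s/√n = 15/√18 = 3.535534

Margin of error: E = t* × SE = 2.110 × 3.535534 = 7.4600

T-interval: x̄ ± E = 44 ± 7.4600 = (36.5400, 51.4600)

Rounded to 2 decimal places:

(36.54, 51.46)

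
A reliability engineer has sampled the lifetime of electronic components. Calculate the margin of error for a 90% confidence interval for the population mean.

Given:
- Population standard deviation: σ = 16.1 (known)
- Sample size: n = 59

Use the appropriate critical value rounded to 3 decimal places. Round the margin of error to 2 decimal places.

The population standard deviation σ is known, so use the z-interval margin of error formula.

For 90% confidence, z* = 1.645 (from standard normal table)

Margin of error formula for z-interval: E = z* × σ/√n

E = 1.645 × 16.1/√59
  = 1.645 × 2.096041
  = 3.4480

Rounded to 2 decimal places:

3.45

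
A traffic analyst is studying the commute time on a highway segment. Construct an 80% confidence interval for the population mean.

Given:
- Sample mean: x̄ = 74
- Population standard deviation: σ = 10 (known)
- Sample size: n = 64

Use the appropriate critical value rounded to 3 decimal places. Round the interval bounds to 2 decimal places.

The population standard deviation σ is known, so use a z-interval (standard normal critical value).

For 80% confidence, z* = 1.282 (from standard normal table)

Standard error: SE = σ/√n = 10/√64 = 1.250000

Margin of error: E = z* × SE = 1.282 × 1.250000 = 1.6025

Z-interval: x̄ ± E = 74 ± 1.6025 = (72.3975, 75.6025)

Rounded to 2 decimal places:

(72.40, 75.60)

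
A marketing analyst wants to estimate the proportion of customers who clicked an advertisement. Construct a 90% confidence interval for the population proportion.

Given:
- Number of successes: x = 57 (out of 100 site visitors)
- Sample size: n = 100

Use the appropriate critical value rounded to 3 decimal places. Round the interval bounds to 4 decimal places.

Sample proportion: p̂ = 57/100 = 0.570000

Check conditions for normal approximation:
  np̂ = 57 ≥ 10 ✓
  n(1-p̂) = 43 ≥ 10 ✓

The sample is large enough, so use a z-interval (normal approximation) for the proportion.

For 90% confidence, z* = 1.645 (from standard normal table)

Standard error: SE = √(p̂(1-p̂)/n) = √(0.570000×0.430000/100) = 0.04950758

Margin of error: E = z* × SE = 1.645 × 0.04950758 = 0.081440

Z-interval: p̂ ± E = 0.570000 ± 0.081440 = (0.488560, 0.651440)

Rounded to 4 decimal places:

(0.4886, 0.6514)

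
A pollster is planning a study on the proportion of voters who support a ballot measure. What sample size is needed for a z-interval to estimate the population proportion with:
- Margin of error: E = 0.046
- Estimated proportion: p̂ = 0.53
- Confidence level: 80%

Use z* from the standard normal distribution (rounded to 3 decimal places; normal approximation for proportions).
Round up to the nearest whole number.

Using z* for proportion z-interval (normal approximation).

For 80% confidence, z* = 1.282 (from standard normal table)

Sample size formula for proportion z-interval: n = z*²p̂(1-p̂)/E²

n = 1.282² × 0.53 × 0.47 / 0.046²
  = 1.643524 × 0.2491 / 0.002116
  = 193.4791

Round up to the nearest whole number: n = 194

194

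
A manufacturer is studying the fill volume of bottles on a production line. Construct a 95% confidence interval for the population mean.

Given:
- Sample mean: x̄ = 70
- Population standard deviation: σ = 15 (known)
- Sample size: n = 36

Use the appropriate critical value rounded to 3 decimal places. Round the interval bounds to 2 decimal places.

The population standard deviation σ is known, so use a z-interval (standard normal critical value).

For 95% confidence, z* = 1.96 (from standard normal table)

Standard error: SE = σ/√n = 15/√36 = 2.500000

Margin of error: E = z* × SE = 1.96 × 2.500000 = 4.9000

Z-interval: x̄ ± E = 70 ± 4.9000 = (65.1000, 74.9000)

Rounded to 2 decimal places:

(65.10, 74.90)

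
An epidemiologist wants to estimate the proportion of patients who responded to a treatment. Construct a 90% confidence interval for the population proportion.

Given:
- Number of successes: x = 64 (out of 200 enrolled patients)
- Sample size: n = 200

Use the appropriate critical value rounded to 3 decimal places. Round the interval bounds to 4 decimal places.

Sample proportion: p̂ = 64/200 = 0.320000

Check conditions for normal approximation:
  np̂ = 64 ≥ 10 ✓
  n(1-p̂) = 136 ≥ 10 ✓

The sample is large enough, so use a z-interval (normal approximation) for the proportion.

For 90% confidence, z* = 1.645 (from standard normal table)

Standard error: SE = √(p̂(1-p̂)/n) = √(0.320000×0.680000/200) = 0.03298485

Margin of error: E = z* × SE = 1.645 × 0.03298485 = 0.054260

Z-interval: p̂ ± E = 0.320000 ± 0.054260 = (0.265740, 0.374260)

Rounded to 4 decimal places:

(0.2657, 0.3743)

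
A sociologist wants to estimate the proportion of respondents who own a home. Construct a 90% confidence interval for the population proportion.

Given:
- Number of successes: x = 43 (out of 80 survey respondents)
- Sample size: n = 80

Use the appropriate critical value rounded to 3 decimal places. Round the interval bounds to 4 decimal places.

Sample proportion: p̂ = 43/80 = 0.537500

Check conditions for normal approximation:
  np̂ = 43 ≥ 10 ✓
  n(1-p̂) = 37 ≥ 10 ✓

The sample is large enough, so use a z-interval (normal approximation) for the proportion.

For 90% confidence, z* = 1.645 (from standard normal table)

Standard error: SE = √(p̂(1-p̂)/n) = √(0.537500×0.462500/80) = 0.05574425

Margin of error: E = z* × SE = 1.645 × 0.05574425 = 0.091699

Z-interval: p̂ ± E = 0.537500 ± 0.091699 = (0.445801, 0.629199)

Rounded to 4 decimal places:

(0.4458, 0.6292)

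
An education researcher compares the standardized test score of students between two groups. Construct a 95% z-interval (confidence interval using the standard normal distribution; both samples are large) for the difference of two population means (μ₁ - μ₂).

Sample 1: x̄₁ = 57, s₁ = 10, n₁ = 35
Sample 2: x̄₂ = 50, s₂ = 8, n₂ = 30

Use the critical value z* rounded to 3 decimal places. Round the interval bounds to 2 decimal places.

Both samples are large (n₁ = 35 ≥ 30, n₂ = 30 ≥ 30), so a z-interval for the difference of means applies.

Point estimate: x̄₁ - x̄₂ = 57 - 50 = 7

Standard error: SE = √(s₁²/n₁ + s₂²/n₂)
= √(10²/35 + 8²/30)
= √(2.857143 + 2.133333)
= 2.233937

For 95% confidence, z* = 1.96 (from standard normal table)
Margin of error: E = z* × SE = 1.96 × 2.233937 = 4.3785

Z-interval: (x̄₁ - x̄₂) ± E = 7 ± 4.3785 = (2.6215, 11.3785)

Rounded to 2 decimal places:

(2.62, 11.38)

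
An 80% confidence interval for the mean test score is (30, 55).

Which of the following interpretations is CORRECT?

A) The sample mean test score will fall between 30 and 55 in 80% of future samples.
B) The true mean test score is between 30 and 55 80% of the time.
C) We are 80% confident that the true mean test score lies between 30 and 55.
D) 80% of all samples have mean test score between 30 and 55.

A confidence interval represents our confidence in the procedure, not a probability statement about the parameter.

Key concept: If we repeated this sampling process many times and computed an 80% CI each time, about 80% of those intervals would contain the true population parameter.

For this specific interval (30, 55):
- Midpoint (point estimate): 42.5
- Margin of error: 12.5

The correct interpretation is the one stating confidence that the true parameter lies in the interval — option C.

C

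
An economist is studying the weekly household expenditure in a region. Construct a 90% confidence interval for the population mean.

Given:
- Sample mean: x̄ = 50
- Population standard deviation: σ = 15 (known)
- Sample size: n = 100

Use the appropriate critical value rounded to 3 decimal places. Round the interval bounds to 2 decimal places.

The population standard deviation σ is known, so use a z-interval (standard normal critical value).

For 90% confidence, z* = 1.645 (from standard normal table)

Standard error: SE = σ/√n = 15/√100 = 1.500000

Margin of error: E = z* × SE = 1.645 × 1.500000 = 2.4675

Z-interval: x̄ ± E = 50 ± 2.4675 = (47.5325, 52.4675)

Rounded to 2 decimal places:

(47.53, 52.47)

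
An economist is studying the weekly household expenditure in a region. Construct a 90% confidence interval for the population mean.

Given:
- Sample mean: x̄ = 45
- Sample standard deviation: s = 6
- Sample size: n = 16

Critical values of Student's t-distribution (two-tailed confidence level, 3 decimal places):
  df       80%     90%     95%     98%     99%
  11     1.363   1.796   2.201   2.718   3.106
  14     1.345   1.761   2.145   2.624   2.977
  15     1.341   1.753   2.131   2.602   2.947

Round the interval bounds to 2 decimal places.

The population standard deviation σ is unknown (only the sample standard deviation s is given), so use a t-interval with df = n - 1 = 16 - 1 = 15.

For 90% confidence with df = 15, t* = 1.753 (from t-table)

Standard error: SE = s/√n = 6/√16 = 1.500000

Margin of error: E = t* × SE = 1.753 × 1.500000 = 2.6295

T-interval: x̄ ± E = 45 ± 2.6295 = (42.3705, 47.6295)

Rounded to 2 decimal places:

(42.37, 47.63)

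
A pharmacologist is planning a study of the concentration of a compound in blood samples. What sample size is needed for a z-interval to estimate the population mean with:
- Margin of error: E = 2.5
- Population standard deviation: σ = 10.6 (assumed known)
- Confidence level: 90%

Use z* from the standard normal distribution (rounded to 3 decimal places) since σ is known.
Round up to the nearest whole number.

Using z* since population σ is known (z-interval formula).

For 90% confidence, z* = 1.645 (from standard normal table)

Sample size formula for z-interval: n = (z*σ/E)²

n = (1.645 × 10.6 / 2.5)²
  = (6.974800)²
  = 48.6478

Round up to the nearest whole number: n = 49

49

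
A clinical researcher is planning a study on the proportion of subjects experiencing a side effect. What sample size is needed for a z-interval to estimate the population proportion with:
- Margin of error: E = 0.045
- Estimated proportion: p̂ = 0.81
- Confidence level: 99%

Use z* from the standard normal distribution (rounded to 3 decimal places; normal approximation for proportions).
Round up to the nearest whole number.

Using z* for proportion z-interval (normal approximation).

For 99% confidence, z* = 2.576 (from standard normal table)

Sample size formula for proportion z-interval: n = z*²p̂(1-p̂)/E²

n = 2.576² × 0.81 × 0.19 / 0.045²
  = 6.635776 × 0.1539 / 0.002025
  = 504.3190

Round up to the nearest whole number: n = 505

505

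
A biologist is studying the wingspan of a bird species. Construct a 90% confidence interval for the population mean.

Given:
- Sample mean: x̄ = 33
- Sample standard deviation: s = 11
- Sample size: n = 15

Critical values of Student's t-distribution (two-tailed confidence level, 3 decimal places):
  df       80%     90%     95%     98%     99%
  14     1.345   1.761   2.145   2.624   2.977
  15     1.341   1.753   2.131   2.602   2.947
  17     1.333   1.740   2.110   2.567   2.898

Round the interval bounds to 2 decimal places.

The population standard deviation σ is unknown (only the sample standard deviation s is given), so use a t-interval with df = n - 1 = 15 - 1 = 14.

For 90% confidence with df = 14, t* = 1.761 (from t-table)

Standard error: SE = s/√n = 11/√15 = 2.840188

Margin of error: E = t* × SE = 1.761 × 2.840188 = 5.0016

T-interval: x̄ ± E = 33 ± 5.0016 = (27.9984, 38.0016)

Rounded to 2 decimal places:

(28.00, 38.00)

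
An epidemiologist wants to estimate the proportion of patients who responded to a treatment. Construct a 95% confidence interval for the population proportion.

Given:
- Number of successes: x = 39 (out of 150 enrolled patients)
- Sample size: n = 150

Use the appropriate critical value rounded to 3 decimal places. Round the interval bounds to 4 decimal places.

Sample proportion: p̂ = 39/150 = 0.260000

Check conditions for normal approximation:
  np̂ = 39 ≥ 10 ✓
  n(1-p̂) = 111 ≥ 10 ✓

The sample is large enough, so use a z-interval (normal approximation) for the proportion.

For 95% confidence, z* = 1.96 (from standard normal table)

Standard error: SE = √(p̂(1-p̂)/n) = √(0.260000×0.740000/150) = 0.03581434

Margin of error: E = z* × SE = 1.96 × 0.03581434 = 0.070196

Z-interval: p̂ ± E = 0.260000 ± 0.070196 = (0.189804, 0.330196)

Rounded to 4 decimal places:

(0.1898, 0.3302)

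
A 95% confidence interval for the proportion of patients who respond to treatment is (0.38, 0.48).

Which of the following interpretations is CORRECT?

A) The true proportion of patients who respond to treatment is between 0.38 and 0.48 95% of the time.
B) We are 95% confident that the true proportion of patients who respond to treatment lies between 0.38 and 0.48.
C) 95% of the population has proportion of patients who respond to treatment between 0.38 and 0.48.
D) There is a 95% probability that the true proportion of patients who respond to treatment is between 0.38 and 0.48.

A confidence interval represents our confidence in the procedure, not a probability statement about the parameter.

Key concept: If we repeated this sampling process many times and computed a 95% CI each time, about 95% of those intervals would contain the true population parameter.

For this specific interval (0.38, 0.48):
- Midpoint (point estimate): 0.43
- Margin of error: 0.05

The correct interpretation is the one stating confidence that the true parameter lies in the interval — option B.

B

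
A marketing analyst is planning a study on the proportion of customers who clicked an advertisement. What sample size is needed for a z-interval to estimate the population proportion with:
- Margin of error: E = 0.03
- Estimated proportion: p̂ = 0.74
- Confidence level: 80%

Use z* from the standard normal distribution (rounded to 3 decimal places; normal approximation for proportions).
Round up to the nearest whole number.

Using z* for proportion z-interval (normal approximation).

For 80% confidence, z* = 1.282 (from standard normal table)

Sample size formula for proportion z-interval: n = z*²p̂(1-p̂)/E²

n = 1.282² × 0.74 × 0.26 / 0.03²
  = 1.643524 × 0.1924 / 0.0009
  = 351.3489

Round up to the nearest whole number: n = 352

352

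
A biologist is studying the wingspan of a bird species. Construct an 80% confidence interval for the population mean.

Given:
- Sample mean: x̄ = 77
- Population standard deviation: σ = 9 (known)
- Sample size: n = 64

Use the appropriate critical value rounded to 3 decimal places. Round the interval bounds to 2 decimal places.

The population standard deviation σ is known, so use a z-interval (standard normal critical value).

For 80% confidence, z* = 1.282 (from standard normal table)

Standard error: SE = σ/√n = 9/√64 = 1.125000

Margin of error: E = z* × SE = 1.282 × 1.125000 = 1.4423

Z-interval: x̄ ± E = 77 ± 1.4423 = (75.5577, 78.4423)

Rounded to 2 decimal places:

(75.56, 78.44)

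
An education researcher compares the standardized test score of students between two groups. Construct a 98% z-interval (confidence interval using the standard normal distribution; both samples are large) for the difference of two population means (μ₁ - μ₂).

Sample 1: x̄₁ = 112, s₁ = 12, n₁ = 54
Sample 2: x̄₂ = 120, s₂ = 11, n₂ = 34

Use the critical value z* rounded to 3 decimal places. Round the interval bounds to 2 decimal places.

Both samples are large (n₁ = 54 ≥ 30, n₂ = 34 ≥ 30), so a z-interval for the difference of means applies.

Point estimate: x̄₁ - x̄₂ = 112 - 120 = -8

Standard error: SE = √(s₁²/n₁ + s₂²/n₂)
= √(12²/54 + 11²/34)
= √(2.666667 + 3.558824)
= 2.495093

For 98% confidence, z* = 2.326 (from standard normal table)
Margin of error: E = z* × SE = 2.326 × 2.495093 = 5.8036

Z-interval: (x̄₁ - x̄₂) ± E = -8 ± 5.8036 = (-13.8036, -2.1964)

Rounded to 2 decimal places:

(-13.80, -2.20)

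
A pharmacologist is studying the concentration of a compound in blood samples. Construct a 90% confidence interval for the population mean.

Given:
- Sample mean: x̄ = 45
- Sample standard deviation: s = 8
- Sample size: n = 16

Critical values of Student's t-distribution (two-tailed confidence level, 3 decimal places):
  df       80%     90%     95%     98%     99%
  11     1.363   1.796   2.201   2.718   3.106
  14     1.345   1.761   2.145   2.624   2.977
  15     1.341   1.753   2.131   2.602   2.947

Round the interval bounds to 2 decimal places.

The population standard deviation σ is unknown (only the sample standard deviation s is given), so use a t-interval with df = n - 1 = 16 - 1 = 15.

For 90% confidence with df = 15, t* = 1.753 (from t-table)

Standard error: SE = s/√n = 8/√16 = 2.000000

Margin of error: E = t* × SE = 1.753 × 2.000000 = 3.5060

T-interval: x̄ ± E = 45 ± 3.5060 = (41.4940, 48.5060)

Rounded to 2 decimal places:

(41.49, 48.51)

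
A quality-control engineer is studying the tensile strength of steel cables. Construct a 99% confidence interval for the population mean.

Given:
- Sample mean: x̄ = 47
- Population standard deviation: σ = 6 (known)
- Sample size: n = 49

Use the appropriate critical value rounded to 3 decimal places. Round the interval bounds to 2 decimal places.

The population standard deviation σ is known, so use a z-interval (standard normal critical value).

For 99% confidence, z* = 2.576 (from standard normal table)

Standard error: SE = σ/√n = 6/√49 = 0.857143

Margin of error: E = z* × SE = 2.576 × 0.857143 = 2.2080

Z-interval: x̄ ± E = 47 ± 2.2080 = (44.7920, 49.2080)

Rounded to 2 decimal places:

(44.79, 49.21)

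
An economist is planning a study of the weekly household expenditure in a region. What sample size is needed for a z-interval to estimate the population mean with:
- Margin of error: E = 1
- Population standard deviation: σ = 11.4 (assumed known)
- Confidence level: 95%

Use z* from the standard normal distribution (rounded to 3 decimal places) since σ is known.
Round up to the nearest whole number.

Using z* since population σ is known (z-interval formula).

For 95% confidence, z* = 1.96 (from standard normal table)

Sample size formula for z-interval: n = (z*σ/E)²

n = (1.96 × 11.4 / 1)²
  = (22.344000)²
  = 499.2543

Round up to the nearest whole number: n = 500

500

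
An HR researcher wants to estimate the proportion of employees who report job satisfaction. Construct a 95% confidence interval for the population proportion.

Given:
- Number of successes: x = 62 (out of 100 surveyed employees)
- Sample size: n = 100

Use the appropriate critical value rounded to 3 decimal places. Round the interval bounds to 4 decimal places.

Sample proportion: p̂ = 62/100 = 0.620000

Check conditions for normal approximation:
  np̂ = 62 ≥ 10 ✓
  n(1-p̂) = 38 ≥ 10 ✓

The sample is large enough, so use a z-interval (normal approximation) for the proportion.

For 95% confidence, z* = 1.96 (from standard normal table)

Standard error: SE = √(p̂(1-p̂)/n) = √(0.620000×0.380000/100) = 0.04853864

Margin of error: E = z* × SE = 1.96 × 0.04853864 = 0.095136

Z-interval: p̂ ± E = 0.620000 ± 0.095136 = (0.524864, 0.715136)

Rounded to 4 decimal places:

(0.5249, 0.7151)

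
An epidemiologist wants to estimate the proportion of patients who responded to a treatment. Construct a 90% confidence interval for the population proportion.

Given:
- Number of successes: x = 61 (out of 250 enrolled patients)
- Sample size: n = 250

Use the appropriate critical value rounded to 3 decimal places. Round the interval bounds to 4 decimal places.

Sample proportion: p̂ = 61/250 = 0.244000

Check conditions for normal approximation:
  np̂ = 61 ≥ 10 ✓
  n(1-p̂) = 189 ≥ 10 ✓

The sample is large enough, so use a z-interval (normal approximation) for the proportion.

For 90% confidence, z* = 1.645 (from standard normal table)

Standard error: SE = √(p̂(1-p̂)/n) = √(0.244000×0.756000/250) = 0.02716350

Margin of error: E = z* × SE = 1.645 × 0.02716350 = 0.044684

Z-interval: p̂ ± E = 0.244000 ± 0.044684 = (0.199316, 0.288684)

Rounded to 4 decimal places:

(0.1993, 0.2887)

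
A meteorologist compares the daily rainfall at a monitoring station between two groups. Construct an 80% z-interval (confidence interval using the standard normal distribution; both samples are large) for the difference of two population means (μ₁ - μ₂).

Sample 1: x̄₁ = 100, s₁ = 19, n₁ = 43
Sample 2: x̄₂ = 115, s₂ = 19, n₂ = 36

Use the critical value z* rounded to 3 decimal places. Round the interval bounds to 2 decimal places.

Both samples are large (n₁ = 43 ≥ 30, n₂ = 36 ≥ 30), so a z-interval for the difference of means applies.

Point estimate: x̄₁ - x̄₂ = 100 - 115 = -15

Standard error: SE = √(s₁²/n₁ + s₂²/n₂)
= √(19²/43 + 19²/36)
= √(8.395349 + 10.027778)
= 4.292217

For 80% confidence, z* = 1.282 (from standard normal table)
Margin of error: E = z* × SE = 1.282 × 4.292217 = 5.5026

Z-interval: (x̄₁ - x̄₂) ± E = -15 ± 5.5026 = (-20.5026, -9.4974)

Rounded to 2 decimal places:

(-20.50, -9.50)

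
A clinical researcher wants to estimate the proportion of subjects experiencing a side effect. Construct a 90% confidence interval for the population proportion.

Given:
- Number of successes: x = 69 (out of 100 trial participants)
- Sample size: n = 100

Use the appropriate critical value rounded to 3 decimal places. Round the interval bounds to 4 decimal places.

Sample proportion: p̂ = 69/100 = 0.690000

Check conditions for normal approximation:
  np̂ = 69 ≥ 10 ✓
  n(1-p̂) = 31 ≥ 10 ✓

The sample is large enough, so use a z-interval (normal approximation) for the proportion.

For 90% confidence, z* = 1.645 (from standard normal table)

Standard error: SE = √(p̂(1-p̂)/n) = √(0.690000×0.310000/100) = 0.04624932

Margin of error: E = z* × SE = 1.645 × 0.04624932 = 0.076080

Z-interval: p̂ ± E = 0.690000 ± 0.076080 = (0.613920, 0.766080)

Rounded to 4 decimal places:

(0.6139, 0.7661)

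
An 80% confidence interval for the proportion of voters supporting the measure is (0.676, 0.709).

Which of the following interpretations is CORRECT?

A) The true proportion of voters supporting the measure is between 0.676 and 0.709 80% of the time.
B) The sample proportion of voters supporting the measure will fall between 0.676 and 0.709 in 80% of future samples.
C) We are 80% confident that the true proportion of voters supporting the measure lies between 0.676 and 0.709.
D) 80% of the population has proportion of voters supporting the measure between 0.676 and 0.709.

A confidence interval represents our confidence in the procedure, not a probability statement about the parameter.

Key concept: If we repeated this sampling process many times and computed an 80% CI each time, about 80% of those intervals would contain the true population parameter.

For this specific interval (0.676, 0.709):
- Midpoint (point estimate): 0.6925
- Margin of error: 0.0165

The correct interpretation is the one stating confidence that the true parameter lies in the interval — option C.

C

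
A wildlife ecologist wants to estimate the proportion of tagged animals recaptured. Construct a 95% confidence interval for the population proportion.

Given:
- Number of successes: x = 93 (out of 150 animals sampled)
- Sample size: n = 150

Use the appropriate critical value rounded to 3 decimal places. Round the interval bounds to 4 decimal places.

Sample proportion: p̂ = 93/150 = 0.620000

Check conditions for normal approximation:
  np̂ = 93 ≥ 10 ✓
  n(1-p̂) = 57 ≥ 10 ✓

The sample is large enough, so use a z-interval (normal approximation) for the proportion.

For 95% confidence, z* = 1.96 (from standard normal table)

Standard error: SE = √(p̂(1-p̂)/n) = √(0.620000×0.380000/150) = 0.03963164

Margin of error: E = z* × SE = 1.96 × 0.03963164 = 0.077678

Z-interval: p̂ ± E = 0.620000 ± 0.077678 = (0.542322, 0.697678)

Rounded to 4 decimal places:

(0.5423, 0.6977)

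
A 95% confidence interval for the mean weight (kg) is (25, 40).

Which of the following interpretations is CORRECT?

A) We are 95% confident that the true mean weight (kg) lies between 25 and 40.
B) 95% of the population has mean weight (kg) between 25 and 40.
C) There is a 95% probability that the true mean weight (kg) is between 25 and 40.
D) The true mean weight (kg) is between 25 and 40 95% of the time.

A confidence interval represents our confidence in the procedure, not a probability statement about the parameter.

Key concept: If we repeated this sampling process many times and computed a 95% CI each time, about 95% of those intervals would contain the true population parameter.

For this specific interval (25, 40):
- Midpoint (point estimate): 32.5
- Margin of error: 7.5

The correct interpretation is the one stating confidence that the true parameter lies in the interval — option A.

A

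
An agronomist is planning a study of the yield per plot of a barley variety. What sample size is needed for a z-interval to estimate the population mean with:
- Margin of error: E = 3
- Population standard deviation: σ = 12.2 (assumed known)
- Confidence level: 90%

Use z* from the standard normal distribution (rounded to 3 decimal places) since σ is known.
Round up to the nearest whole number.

Using z* since population σ is known (z-interval formula).

For 90% confidence, z* = 1.645 (from standard normal table)

Sample size formula for z-interval: n = (z*σ/E)²

n = (1.645 × 12.2 / 3)²
  = (6.689667)²
  = 44.7516

Round up to the nearest whole number: n = 45

45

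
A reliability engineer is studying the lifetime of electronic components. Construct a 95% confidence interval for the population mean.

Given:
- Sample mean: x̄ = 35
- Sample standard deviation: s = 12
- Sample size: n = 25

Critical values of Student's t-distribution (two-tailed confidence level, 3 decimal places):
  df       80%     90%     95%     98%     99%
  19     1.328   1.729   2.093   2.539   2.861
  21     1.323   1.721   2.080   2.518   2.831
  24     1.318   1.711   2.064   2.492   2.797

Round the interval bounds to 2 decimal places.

The population standard deviation σ is unknown (only the sample standard deviation s is given), so use a t-interval with df = n - 1 = 25 - 1 = 24.

For 95% confidence with df = 24, t* = 2.064 (from t-table)

Standard error: SE = s/√n = 12/√25 = 2.400000

Margin of error: E = t* × SE = 2.064 × 2.400000 = 4.9536

T-interval: x̄ ± E = 35 ± 4.9536 = (30.0464, 39.9536)

Rounded to 2 decimal places:

(30.05, 39.95)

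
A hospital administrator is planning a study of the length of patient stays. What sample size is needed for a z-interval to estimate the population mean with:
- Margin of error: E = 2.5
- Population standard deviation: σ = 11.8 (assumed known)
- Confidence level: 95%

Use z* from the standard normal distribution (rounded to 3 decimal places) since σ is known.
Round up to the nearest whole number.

Using z* since population σ is known (z-interval formula).

For 95% confidence, z* = 1.96 (from standard normal table)

Sample size formula for z-interval: n = (z*σ/E)²

n = (1.96 × 11.8 / 2.5)²
  = (9.251200)²
  = 85.5847

Round up to the nearest whole number: n = 86

86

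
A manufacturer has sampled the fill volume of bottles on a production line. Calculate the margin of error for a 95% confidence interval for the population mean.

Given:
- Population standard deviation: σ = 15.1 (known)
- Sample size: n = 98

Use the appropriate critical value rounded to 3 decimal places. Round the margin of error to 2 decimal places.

The population standard deviation σ is known, so use the z-interval margin of error formula.

For 95% confidence, z* = 1.96 (from standard normal table)

Margin of error formula for z-interval: E = z* × σ/√n

E = 1.96 × 15.1/√98
  = 1.96 × 1.525330
  = 2.9896

Rounded to 2 decimal places:

2.99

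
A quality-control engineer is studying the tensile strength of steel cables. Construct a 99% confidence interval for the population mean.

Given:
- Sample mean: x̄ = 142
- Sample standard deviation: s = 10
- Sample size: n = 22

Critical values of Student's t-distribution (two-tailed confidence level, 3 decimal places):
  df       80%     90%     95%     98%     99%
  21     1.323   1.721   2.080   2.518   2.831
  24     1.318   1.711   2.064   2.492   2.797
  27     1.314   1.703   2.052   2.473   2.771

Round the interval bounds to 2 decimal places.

The population standard deviation σ is unknown (only the sample standard deviation s is given), so use a t-interval with df = n - 1 = 22 - 1 = 21.

For 99% confidence with df = 21, t* = 2.831 (from t-table)

Standard error: SE = s/√n = 10/√22 = 2.132007

Margin of error: E = t* × SE = 2.831 × 2.132007 = 6.0357

T-interval: x̄ ± E = 142 ± 6.0357 = (135.9643, 148.0357)

Rounded to 2 decimal places:

(135.96, 148.04)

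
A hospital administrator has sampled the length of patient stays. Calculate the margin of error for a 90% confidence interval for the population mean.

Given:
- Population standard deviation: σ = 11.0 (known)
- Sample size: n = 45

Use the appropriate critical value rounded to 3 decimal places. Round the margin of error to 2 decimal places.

The population standard deviation σ is known, so use the z-interval margin of error formula.

For 90% confidence, z* = 1.645 (from standard normal table)

Margin of error formula for z-interval: E = z* × σ/√n

E = 1.645 × 11.0/√45
  = 1.645 × 1.639783
  = 2.6974

Rounded to 2 decimal places:

2.70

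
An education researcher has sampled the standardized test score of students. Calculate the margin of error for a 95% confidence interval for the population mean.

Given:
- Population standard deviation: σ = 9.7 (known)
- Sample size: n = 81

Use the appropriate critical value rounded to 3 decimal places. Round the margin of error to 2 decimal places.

The population standard deviation σ is known, so use the z-interval margin of error formula.

For 95% confidence, z* = 1.96 (from standard normal table)

Margin of error formula for z-interval: E = z* × σ/√n

E = 1.96 × 9.7/√81
  = 1.96 × 1.077778
  = 2.1124

Rounded to 2 decimal places:

2.11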